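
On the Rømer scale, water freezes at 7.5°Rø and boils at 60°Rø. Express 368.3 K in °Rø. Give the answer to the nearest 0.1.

First in Celsius: 368.3 - 273.15 = 95.1500°C.
Linearly onto the Rømer scale: 7.5 + (95.1500 / 100) × (60 - 7.5) = 57.5°Rø.

57.5°Rø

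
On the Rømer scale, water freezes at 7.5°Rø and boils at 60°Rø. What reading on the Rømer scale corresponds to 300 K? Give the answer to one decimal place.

21.6°Rø

First in Celsius: 300 - 273.15 = 26.8500°C.
Linearly onto the Rømer scale: 7.5 + (26.8500 / 100) × (60 - 7.5) = 21.6°Rø.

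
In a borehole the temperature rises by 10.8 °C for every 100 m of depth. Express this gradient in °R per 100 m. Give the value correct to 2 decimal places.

Since only a temperature interval is involved, the additive offset between the scales drops out.
A change of 1°C is a change of 1.8°R, so 10.8 × 1.8 = 19.44.

19.44 °R/100 m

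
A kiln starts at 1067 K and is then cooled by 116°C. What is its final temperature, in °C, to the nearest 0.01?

Initial temperature in Celsius: 1067 - 273.15 = 793.8500°C.
Final Celsius temperature: 793.8500 - 116.0000 = 677.8500°C.

677.85°C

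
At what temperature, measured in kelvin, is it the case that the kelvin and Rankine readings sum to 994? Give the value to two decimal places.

Let K be the kelvin reading. The Rankine reading is R = 1.8·K.
Require K + R = 994: (2.8)·K = 994.
K = (994) / (2.8) = 355.00.

355.00 K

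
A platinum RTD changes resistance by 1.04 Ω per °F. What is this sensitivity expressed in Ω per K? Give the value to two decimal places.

1.87 Ω per K

The quantity depends on a temperature interval, so only the ratio of degree sizes applies; the offset between the scales is irrelevant.
A change of 1 K is a change of 1.8°F, so per K the value is 1.04 × 1.8 = 1.87.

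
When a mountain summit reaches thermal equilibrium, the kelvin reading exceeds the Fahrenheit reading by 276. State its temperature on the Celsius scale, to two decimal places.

-43.56°C

Let x be the kelvin reading; then the Fahrenheit reading is 1.8·x - 459.67.
(1.8·x - 459.67) - x = -276  ⇒  (0.8)·x = 183.67  ⇒  x = 229.5875 K.
In Celsius: 229.5875 - 273.15 = -43.56°C.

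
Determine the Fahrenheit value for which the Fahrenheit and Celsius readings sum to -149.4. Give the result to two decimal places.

Let F be the Fahrenheit reading. The Celsius reading is C = 5/9·F - 17.7778.
Require F + C = -149.4: (14/9)·F - 17.7778 = -149.4.
F = (-149.4 + 17.7778) / (14/9) = -84.61.

-84.61°F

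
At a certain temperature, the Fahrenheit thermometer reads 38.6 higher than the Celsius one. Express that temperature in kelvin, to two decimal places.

Let x be the Celsius reading; then the Fahrenheit reading is 1.8·x + 32.
(1.8·x + 32) - x = 38.6  ⇒  (0.8)·x = 6.6  ⇒  x = 8.2500°C.
In kelvin: 8.2500 + 273.15 = 281.40 K.

281.40 K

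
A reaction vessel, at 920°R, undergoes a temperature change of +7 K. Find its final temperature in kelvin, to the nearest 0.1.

518.1 K

Initial temperature in Celsius: (920 - 491.67) × 5/9 = 237.9611°C.
The 7 K change is an interval; Kelvin and Celsius degrees are the same size, so ΔC = +7°C.
Final Celsius temperature: 237.9611 + 7.0000 = 244.9611°C.
In kelvin: 244.9611 + 273.15 = 518.1 K.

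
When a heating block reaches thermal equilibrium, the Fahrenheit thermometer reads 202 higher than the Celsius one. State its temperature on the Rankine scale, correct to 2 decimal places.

874.17°R

Let x be the Celsius reading; then the Fahrenheit reading is 1.8·x + 32.
(1.8·x + 32) - x = 202  ⇒  (0.8)·x = 170  ⇒  x = 212.5000°C.
In Rankine: 212.5000 × 1.8 + 491.67 = 874.17°R.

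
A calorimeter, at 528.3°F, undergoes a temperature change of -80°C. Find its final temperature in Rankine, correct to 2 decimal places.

843.97°R

Initial temperature in Celsius: (528.3 - 32) × 5/9 = 275.7222°C.
Final Celsius temperature: 275.7222 - 80.0000 = 195.7222°C.
In Rankine: 195.7222 × 1.8 + 491.67 = 843.97°R.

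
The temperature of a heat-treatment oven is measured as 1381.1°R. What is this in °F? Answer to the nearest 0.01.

In Celsius: (1381.1 - 491.67) × 5/9 = 494.1278°C.
In Fahrenheit: 494.1278 × 1.8 + 32 = 921.43°F.

921.43°F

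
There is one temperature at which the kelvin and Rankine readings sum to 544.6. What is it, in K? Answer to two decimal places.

194.50 K

Let K be the kelvin reading. The Rankine reading is R = 1.8·K.
Require K + R = 544.6: (2.8)·K = 544.6.
K = (544.6) / (2.8) = 194.50.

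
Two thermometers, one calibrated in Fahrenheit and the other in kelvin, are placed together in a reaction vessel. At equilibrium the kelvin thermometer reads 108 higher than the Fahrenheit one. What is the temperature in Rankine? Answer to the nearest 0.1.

791.3°R

Let x be the Fahrenheit reading; then the kelvin reading is 5/9·x + 255.372.
(5/9·x + 255.372) - x = 108  ⇒  (-4/9)·x = -147.372  ⇒  x = 331.5875°F.
In Celsius: (331.5875 - 32) × 5/9 = 166.4375°C.
In Rankine: 166.4375 × 1.8 + 491.67 = 791.3°R.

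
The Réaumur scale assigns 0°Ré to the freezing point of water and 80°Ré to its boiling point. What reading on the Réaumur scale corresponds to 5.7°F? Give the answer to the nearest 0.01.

-11.69°Ré

First in Celsius: (5.7 - 32) × 5/9 = -14.6111°C.
Linearly onto the Réaumur scale: 0 + (-14.6111 / 100) × (80 - 0) = -11.69°Ré.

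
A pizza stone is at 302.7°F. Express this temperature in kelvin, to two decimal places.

In Celsius: (302.7 - 32) × 5/9 = 150.3889°C.
In kelvin: 150.3889 + 273.15 = 423.54 K.

423.54 K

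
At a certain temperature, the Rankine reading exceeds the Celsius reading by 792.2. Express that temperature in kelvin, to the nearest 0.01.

Let x be the Celsius reading; then the Rankine reading is 1.8·x + 491.67.
(1.8·x + 491.67) - x = 792.2  ⇒  (0.8)·x = 300.53  ⇒  x = 375.6625°C.
In kelvin: 375.6625 + 273.15 = 648.81 K.

648.81 K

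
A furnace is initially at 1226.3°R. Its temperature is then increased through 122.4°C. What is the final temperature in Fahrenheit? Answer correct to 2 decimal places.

986.95°F

Initial temperature in Celsius: (1226.3 - 491.67) × 5/9 = 408.1278°C.
Final Celsius temperature: 408.1278 + 122.4000 = 530.5278°C.
In Fahrenheit: 530.5278 × 1.8 + 32 = 986.95°F.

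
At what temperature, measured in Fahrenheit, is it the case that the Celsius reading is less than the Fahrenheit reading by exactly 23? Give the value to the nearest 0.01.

11.75°F

Let F be the Fahrenheit reading. The Celsius reading is C = 5/9·F - 17.7778.
Require C - F = -23: (-4/9)·F - 17.7778 = -23.
F = (-23 + 17.7778) / (-4/9) = 11.75.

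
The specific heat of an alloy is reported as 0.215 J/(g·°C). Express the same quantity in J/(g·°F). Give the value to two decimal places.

The quantity depends on a temperature interval, so only the ratio of degree sizes applies; the offset between the scales is irrelevant.
A change of 1°F is a change of 5/9°C, so per °F the value is 0.215 × 5/9 = 0.12.

0.12 J/(g·°F)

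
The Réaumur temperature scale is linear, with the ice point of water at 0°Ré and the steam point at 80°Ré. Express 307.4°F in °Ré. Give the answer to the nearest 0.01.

122.40°Ré

First in Celsius: (307.4 - 32) × 5/9 = 153.0000°C.
Linearly onto the Réaumur scale: 0 + (153.0000 / 100) × (80 - 0) = 122.40°Ré.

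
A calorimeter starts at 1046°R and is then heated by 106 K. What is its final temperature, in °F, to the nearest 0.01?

Initial temperature in Celsius: (1046 - 491.67) × 5/9 = 307.9611°C.
The 106 K change is an interval; Kelvin and Celsius degrees are the same size, so ΔC = +106°C.
Final Celsius temperature: 307.9611 + 106.0000 = 413.9611°C.
In Fahrenheit: 413.9611 × 1.8 + 32 = 777.13°F.

777.13°F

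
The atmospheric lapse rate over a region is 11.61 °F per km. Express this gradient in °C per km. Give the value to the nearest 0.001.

Since only a temperature interval is involved, the additive offset between the scales drops out.
A change of 1°F is a change of 5/9°C, so 11.61 × 5/9 = 6.450.

6.450 °C/km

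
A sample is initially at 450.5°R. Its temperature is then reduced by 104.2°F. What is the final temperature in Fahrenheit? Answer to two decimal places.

Initial temperature in Celsius: (450.5 - 491.67) × 5/9 = -22.8722°C.
The 104.2°F change is an interval, so only the factor 5/9 applies: -104.2 × 5/9 = -57.8889°C.
Final Celsius temperature: -22.8722 - 57.8889 = -80.7611°C.
In Fahrenheit: -80.7611 × 1.8 + 32 = -113.37°F.

-113.37°F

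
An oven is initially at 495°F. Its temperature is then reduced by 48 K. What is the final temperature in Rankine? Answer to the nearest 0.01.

Initial temperature in Celsius: (495 - 32) × 5/9 = 257.2222°C.
The 48 K change is an interval; Kelvin and Celsius degrees are the same size, so ΔC = -48°C.
Final Celsius temperature: 257.2222 - 48.0000 = 209.2222°C.
In Rankine: 209.2222 × 1.8 + 491.67 = 868.27°R.

868.27°R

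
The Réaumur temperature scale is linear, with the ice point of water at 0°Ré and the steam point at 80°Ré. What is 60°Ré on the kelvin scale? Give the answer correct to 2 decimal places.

348.15 K

Linear interpolation between the fixed points: C = (60 - 0) × 100 / (80 - 0) = 75.0000°C.
Then 75.0000 + 273.15 = 348.15 K.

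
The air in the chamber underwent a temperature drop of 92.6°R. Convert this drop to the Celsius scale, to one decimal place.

An interval of 1°R corresponds to 5/9°C.
92.6 × 5/9 = 51.4.

51.4°C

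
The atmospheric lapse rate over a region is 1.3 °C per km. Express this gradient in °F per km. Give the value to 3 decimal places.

The quantity depends on a temperature interval, so only the ratio of degree sizes applies; the offset between the scales is irrelevant.
A change of 1°C is a change of 1.8°F, so 1.3 × 1.8 = 2.340.

2.340 °F/km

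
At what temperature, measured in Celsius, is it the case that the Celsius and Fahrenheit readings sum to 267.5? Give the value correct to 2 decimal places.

84.11°C

Let C be the Celsius reading. The Fahrenheit reading is F = 1.8·C + 32.
Require C + F = 267.5: (2.8)·C + 32 = 267.5.
C = (267.5 - 32) / (2.8) = 84.11.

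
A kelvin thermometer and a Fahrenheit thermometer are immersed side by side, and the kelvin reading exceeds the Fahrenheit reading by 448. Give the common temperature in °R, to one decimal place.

26.3°R

Let x be the kelvin reading; then the Fahrenheit reading is 1.8·x - 459.67.
(1.8·x - 459.67) - x = -448  ⇒  (0.8)·x = 11.67  ⇒  x = 14.5875 K.
In Celsius: 14.5875 - 273.15 = -258.5625°C.
In Rankine: -258.5625 × 1.8 + 491.67 = 26.3°R.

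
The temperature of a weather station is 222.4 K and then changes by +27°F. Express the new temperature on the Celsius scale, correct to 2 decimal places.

-35.75°C

Initial temperature in Celsius: 222.4 - 273.15 = -50.7500°C.
The 27°F change is an interval, so only the factor 5/9 applies: +27 × 5/9 = +15.0000°C.
Final Celsius temperature: -50.7500 + 15.0000 = -35.7500°C.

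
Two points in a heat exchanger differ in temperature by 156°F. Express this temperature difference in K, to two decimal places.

86.67 K

Only the scale ratio 5/9 matters for a change in temperature.
156 × 5/9 = 86.67.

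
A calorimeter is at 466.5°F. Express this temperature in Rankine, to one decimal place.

In Celsius: (466.5 - 32) × 5/9 = 241.3889°C.
In Rankine: 241.3889 × 1.8 + 491.67 = 926.2°R.

926.2°R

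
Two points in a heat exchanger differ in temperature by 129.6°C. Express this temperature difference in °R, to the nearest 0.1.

Only the scale ratio 1.8 matters for a change in temperature.
129.6 × 1.8 = 233.3.

233.3°R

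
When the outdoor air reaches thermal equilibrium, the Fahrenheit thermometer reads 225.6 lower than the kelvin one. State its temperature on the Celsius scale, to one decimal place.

19.4°C

Let x be the kelvin reading; then the Fahrenheit reading is 1.8·x - 459.67.
(1.8·x - 459.67) - x = -225.6  ⇒  (0.8)·x = 234.07  ⇒  x = 292.5875 K.
In Celsius: 292.5875 - 273.15 = 19.4°C.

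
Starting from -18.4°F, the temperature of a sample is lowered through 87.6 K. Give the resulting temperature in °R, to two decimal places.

Initial temperature in Celsius: (-18.4 - 32) × 5/9 = -28.0000°C.
The 87.6 K change is an interval; Kelvin and Celsius degrees are the same size, so ΔC = -87.6°C.
Final Celsius temperature: -28.0000 - 87.6000 = -115.6000°C.
In Rankine: -115.6000 × 1.8 + 491.67 = 283.59°R.

283.59°R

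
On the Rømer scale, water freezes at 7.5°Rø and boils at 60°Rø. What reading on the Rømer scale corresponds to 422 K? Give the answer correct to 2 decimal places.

85.65°Rø

First in Celsius: 422 - 273.15 = 148.8500°C.
Linearly onto the Rømer scale: 7.5 + (148.8500 / 100) × (60 - 7.5) = 85.65°Rø.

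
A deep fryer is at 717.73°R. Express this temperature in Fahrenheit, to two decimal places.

258.06°F

In Celsius: (717.73 - 491.67) × 5/9 = 125.5889°C.
In Fahrenheit: 125.5889 × 1.8 + 32 = 258.06°F.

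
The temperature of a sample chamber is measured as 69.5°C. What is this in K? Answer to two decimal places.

342.65 K

In kelvin: 69.5000 + 273.15 = 342.65 K.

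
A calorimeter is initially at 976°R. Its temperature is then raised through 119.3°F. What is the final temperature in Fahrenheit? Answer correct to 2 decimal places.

Initial temperature in Celsius: (976 - 491.67) × 5/9 = 269.0722°C.
The 119.3°F change is an interval, so only the factor 5/9 applies: +119.3 × 5/9 = +66.2778°C.
Final Celsius temperature: 269.0722 + 66.2778 = 335.3500°C.
In Fahrenheit: 335.3500 × 1.8 + 32 = 635.63°F.

635.63°F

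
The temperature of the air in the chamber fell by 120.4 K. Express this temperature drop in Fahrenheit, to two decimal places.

216.72°F

For a temperature interval the offset drops out; only the factor 1.8 applies.
120.4 × 1.8 = 216.72.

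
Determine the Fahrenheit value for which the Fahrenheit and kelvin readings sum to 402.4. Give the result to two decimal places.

Let F be the Fahrenheit reading. The kelvin reading is K = 5/9·F + 255.372.
Require F + K = 402.4: (14/9)·F + 255.372 = 402.4.
F = (402.4 - 255.372) / (14/9) = 94.52.

94.52°F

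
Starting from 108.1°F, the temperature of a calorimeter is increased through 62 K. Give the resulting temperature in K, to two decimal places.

377.43 K

Initial temperature in Celsius: (108.1 - 32) × 5/9 = 42.2778°C.
The 62 K change is an interval; Kelvin and Celsius degrees are the same size, so ΔC = +62°C.
Final Celsius temperature: 42.2778 + 62.0000 = 104.2778°C.
In kelvin: 104.2778 + 273.15 = 377.43 K.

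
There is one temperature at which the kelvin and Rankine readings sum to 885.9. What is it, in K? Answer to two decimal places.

Let K be the kelvin reading. The Rankine reading is R = 1.8·K.
Require K + R = 885.9: (2.8)·K = 885.9.
K = (885.9) / (2.8) = 316.39.

316.39 K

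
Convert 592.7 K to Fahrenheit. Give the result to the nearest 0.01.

In Celsius: 592.7 - 273.15 = 319.5500°C.
In Fahrenheit: 319.5500 × 1.8 + 32 = 607.19°F.

607.19°F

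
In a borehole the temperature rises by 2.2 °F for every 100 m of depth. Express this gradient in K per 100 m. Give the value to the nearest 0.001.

1.222 K/100 m

Since only a temperature interval is involved, the additive offset between the scales drops out.
A change of 1°F is a change of 5/9 K, so 2.2 × 5/9 = 1.222.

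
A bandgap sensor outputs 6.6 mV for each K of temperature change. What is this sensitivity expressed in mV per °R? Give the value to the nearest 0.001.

3.667 mV per °R

Since only a temperature interval is involved, the additive offset between the scales drops out.
A change of 1°R is a change of 5/9 K, so per °R the value is 6.6 × 5/9 = 3.667.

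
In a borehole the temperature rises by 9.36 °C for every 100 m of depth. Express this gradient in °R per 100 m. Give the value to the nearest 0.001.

Since only a temperature interval is involved, the additive offset between the scales drops out.
A change of 1°C is a change of 1.8°R, so 9.36 × 1.8 = 16.848.

16.848 °R/100 m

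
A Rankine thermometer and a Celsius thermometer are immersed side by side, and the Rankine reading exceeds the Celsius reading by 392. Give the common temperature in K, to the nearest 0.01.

148.56 K

Let x be the Rankine reading; then the Celsius reading is 5/9·x - 273.15.
(5/9·x - 273.15) - x = -392  ⇒  (-4/9)·x = -118.85  ⇒  x = 267.4125°R.
In Celsius: (267.4125 - 491.67) × 5/9 = -124.5875°C.
In kelvin: -124.5875 + 273.15 = 148.56 K.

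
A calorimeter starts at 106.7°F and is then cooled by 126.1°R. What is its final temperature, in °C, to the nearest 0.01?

-28.56°C

Initial temperature in Celsius: (106.7 - 32) × 5/9 = 41.5000°C.
The 126.1°R change is an interval, so only the factor 5/9 applies: -126.1 × 5/9 = -70.0556°C.
Final Celsius temperature: 41.5000 - 70.0556 = -28.5556°C.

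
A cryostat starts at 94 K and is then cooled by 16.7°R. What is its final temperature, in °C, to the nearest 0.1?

Initial temperature in Celsius: 94 - 273.15 = -179.1500°C.
The 16.7°R change is an interval, so only the factor 5/9 applies: -16.7 × 5/9 = -9.2778°C.
Final Celsius temperature: -179.1500 - 9.2778 = -188.4278°C.

-188.4°C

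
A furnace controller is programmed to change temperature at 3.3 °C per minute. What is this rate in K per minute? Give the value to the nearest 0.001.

The quantity depends on a temperature interval, so only the ratio of degree sizes applies; the offset between the scales is irrelevant.
A change of 1°C is a change of 1 K, so 3.3 × 1 = 3.300.

3.300 K/minute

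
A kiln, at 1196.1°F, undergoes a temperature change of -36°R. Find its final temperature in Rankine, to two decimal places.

1619.77°R

Initial temperature in Celsius: (1196.1 - 32) × 5/9 = 646.7222°C.
The 36°R change is an interval, so only the factor 5/9 applies: -36 × 5/9 = -20.0000°C.
Final Celsius temperature: 646.7222 - 20.0000 = 626.7222°C.
In Rankine: 626.7222 × 1.8 + 491.67 = 1619.77°R.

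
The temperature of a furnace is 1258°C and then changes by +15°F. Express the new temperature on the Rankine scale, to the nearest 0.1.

The 15°F change is an interval, so only the factor 5/9 applies: +15 × 5/9 = +8.3333°C.
Final Celsius temperature: 1258.0000 + 8.3333 = 1266.3333°C.
In Rankine: 1266.3333 × 1.8 + 491.67 = 2771.1°R.

2771.1°R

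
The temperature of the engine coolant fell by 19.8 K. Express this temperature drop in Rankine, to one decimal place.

An interval of 1 K corresponds to 1.8°R.
19.8 × 1.8 = 35.6.

35.6°R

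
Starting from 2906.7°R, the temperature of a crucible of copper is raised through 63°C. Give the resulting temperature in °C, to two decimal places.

Initial temperature in Celsius: (2906.7 - 491.67) × 5/9 = 1341.6833°C.
Final Celsius temperature: 1341.6833 + 63.0000 = 1404.6833°C.

1404.68°C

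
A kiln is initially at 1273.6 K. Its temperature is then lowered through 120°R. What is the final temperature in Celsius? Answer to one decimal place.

Initial temperature in Celsius: 1273.6 - 273.15 = 1000.4500°C.
The 120°R change is an interval, so only the factor 5/9 applies: -120 × 5/9 = -66.6667°C.
Final Celsius temperature: 1000.4500 - 66.6667 = 933.7833°C.

933.8°C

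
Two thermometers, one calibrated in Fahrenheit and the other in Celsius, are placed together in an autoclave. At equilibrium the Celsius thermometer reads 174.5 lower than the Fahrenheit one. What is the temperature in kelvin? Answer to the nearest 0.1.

451.3 K

Let x be the Fahrenheit reading; then the Celsius reading is 5/9·x - 17.7778.
(5/9·x - 17.7778) - x = -174.5  ⇒  (-4/9)·x = -156.722  ⇒  x = 352.6250°F.
In Celsius: (352.625 - 32) × 5/9 = 178.1250°C.
In kelvin: 178.1250 + 273.15 = 451.3 K.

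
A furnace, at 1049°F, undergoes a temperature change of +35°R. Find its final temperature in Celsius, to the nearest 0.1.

Initial temperature in Celsius: (1049 - 32) × 5/9 = 565.0000°C.
The 35°R change is an interval, so only the factor 5/9 applies: +35 × 5/9 = +19.4444°C.
Final Celsius temperature: 565.0000 + 19.4444 = 584.4444°C.

584.4°C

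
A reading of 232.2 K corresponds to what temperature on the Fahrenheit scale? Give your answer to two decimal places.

In Celsius: 232.2 - 273.15 = -40.9500°C.
In Fahrenheit: -40.9500 × 1.8 + 32 = -41.71°F.

-41.71°F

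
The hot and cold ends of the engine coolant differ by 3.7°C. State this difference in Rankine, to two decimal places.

For a temperature interval the offset drops out; only the factor 1.8 applies.
3.7 × 1.8 = 6.66.

6.66°R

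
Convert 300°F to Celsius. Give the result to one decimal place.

148.9°C

In Celsius: (300 - 32) × 5/9 = 148.8889°C.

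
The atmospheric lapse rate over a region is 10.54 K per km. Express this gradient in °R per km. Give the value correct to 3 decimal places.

18.972 °R/km

The quantity depends on a temperature interval, so only the ratio of degree sizes applies; the offset between the scales is irrelevant.
A change of 1 K is a change of 1.8°R, so 10.54 × 1.8 = 18.972.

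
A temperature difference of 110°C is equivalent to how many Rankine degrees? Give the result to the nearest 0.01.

Only the scale ratio 1.8 matters for a change in temperature.
110 × 1.8 = 198.00.

198.00°R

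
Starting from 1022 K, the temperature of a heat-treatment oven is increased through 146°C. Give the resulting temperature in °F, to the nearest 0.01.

1642.73°F

Initial temperature in Celsius: 1022 - 273.15 = 748.8500°C.
Final Celsius temperature: 748.8500 + 146.0000 = 894.8500°C.
In Fahrenheit: 894.8500 × 1.8 + 32 = 1642.73°F.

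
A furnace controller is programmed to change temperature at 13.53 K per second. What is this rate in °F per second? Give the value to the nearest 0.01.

24.35 °F/second

Since only a temperature interval is involved, the additive offset between the scales drops out.
A change of 1 K is a change of 1.8°F, so 13.53 × 1.8 = 24.35.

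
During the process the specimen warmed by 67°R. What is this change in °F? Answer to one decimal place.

67.0°F

Rankine and Fahrenheit degrees are the same size, so the interval is unchanged: 67.0.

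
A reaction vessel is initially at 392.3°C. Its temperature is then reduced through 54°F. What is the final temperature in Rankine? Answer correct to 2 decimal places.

1143.81°R

The 54°F change is an interval, so only the factor 5/9 applies: -54 × 5/9 = -30.0000°C.
Final Celsius temperature: 392.3000 - 30.0000 = 362.3000°C.
In Rankine: 362.3000 × 1.8 + 491.67 = 1143.81°R.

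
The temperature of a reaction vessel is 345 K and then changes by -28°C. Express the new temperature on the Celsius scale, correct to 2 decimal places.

43.85°C

Initial temperature in Celsius: 345 - 273.15 = 71.8500°C.
Final Celsius temperature: 71.8500 - 28.0000 = 43.8500°C.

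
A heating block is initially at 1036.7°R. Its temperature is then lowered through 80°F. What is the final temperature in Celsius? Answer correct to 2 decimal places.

Initial temperature in Celsius: (1036.7 - 491.67) × 5/9 = 302.7944°C.
The 80°F change is an interval, so only the factor 5/9 applies: -80 × 5/9 = -44.4444°C.
Final Celsius temperature: 302.7944 - 44.4444 = 258.3500°C.

258.35°C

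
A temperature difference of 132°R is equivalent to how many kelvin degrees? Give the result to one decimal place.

73.3 K

An interval of 1°R corresponds to 5/9 K.
132 × 5/9 = 73.3.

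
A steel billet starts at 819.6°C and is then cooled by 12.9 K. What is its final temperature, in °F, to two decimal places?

The 12.9 K change is an interval; Kelvin and Celsius degrees are the same size, so ΔC = -12.9°C.
Final Celsius temperature: 819.6000 - 12.9000 = 806.7000°C.
In Fahrenheit: 806.7000 × 1.8 + 32 = 1484.06°F.

1484.06°F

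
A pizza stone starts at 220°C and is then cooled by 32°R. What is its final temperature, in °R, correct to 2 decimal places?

The 32°R change is an interval, so only the factor 5/9 applies: -32 × 5/9 = -17.7778°C.
Final Celsius temperature: 220.0000 - 17.7778 = 202.2222°C.
In Rankine: 202.2222 × 1.8 + 491.67 = 855.67°R.

855.67°R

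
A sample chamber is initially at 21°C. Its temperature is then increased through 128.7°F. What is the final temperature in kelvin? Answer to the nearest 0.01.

The 128.7°F change is an interval, so only the factor 5/9 applies: +128.7 × 5/9 = +71.5000°C.
Final Celsius temperature: 21.0000 + 71.5000 = 92.5000°C.
In kelvin: 92.5000 + 273.15 = 365.65 K.

365.65 K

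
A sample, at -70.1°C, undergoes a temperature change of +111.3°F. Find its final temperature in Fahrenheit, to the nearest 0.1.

The 111.3°F change is an interval, so only the factor 5/9 applies: +111.3 × 5/9 = +61.8333°C.
Final Celsius temperature: -70.1000 + 61.8333 = -8.2667°C.
In Fahrenheit: -8.2667 × 1.8 + 32 = 17.1°F.

17.1°F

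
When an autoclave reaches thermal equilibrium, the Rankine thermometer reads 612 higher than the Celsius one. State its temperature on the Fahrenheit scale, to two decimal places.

302.74°F

Let x be the Celsius reading; then the Rankine reading is 1.8·x + 491.67.
(1.8·x + 491.67) - x = 612  ⇒  (0.8)·x = 120.33  ⇒  x = 150.4125°C.
In Fahrenheit: 150.4125 × 1.8 + 32 = 302.74°F.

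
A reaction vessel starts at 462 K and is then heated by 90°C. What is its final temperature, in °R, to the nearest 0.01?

Initial temperature in Celsius: 462 - 273.15 = 188.8500°C.
Final Celsius temperature: 188.8500 + 90.0000 = 278.8500°C.
In Rankine: 278.8500 × 1.8 + 491.67 = 993.60°R.

993.60°R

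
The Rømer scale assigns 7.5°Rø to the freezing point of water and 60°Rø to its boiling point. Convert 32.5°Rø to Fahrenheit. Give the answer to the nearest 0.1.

Linear interpolation between the fixed points: C = (32.5 - 7.5) × 100 / (60 - 7.5) = 47.6190°C.
Then 47.6190 × 1.8 + 32 = 117.7°F.

117.7°F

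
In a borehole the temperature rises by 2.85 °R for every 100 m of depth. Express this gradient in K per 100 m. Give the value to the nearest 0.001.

1.583 K/100 m

Since only a temperature interval is involved, the additive offset between the scales drops out.
A change of 1°R is a change of 5/9 K, so 2.85 × 5/9 = 1.583.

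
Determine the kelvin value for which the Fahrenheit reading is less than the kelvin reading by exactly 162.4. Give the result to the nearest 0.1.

Let K be the kelvin reading. The Fahrenheit reading is F = 1.8·K - 459.67.
Require F - K = -162.4: (0.8)·K - 459.67 = -162.4.
K = (-162.4 + 459.67) / (0.8) = 371.6.

371.6 K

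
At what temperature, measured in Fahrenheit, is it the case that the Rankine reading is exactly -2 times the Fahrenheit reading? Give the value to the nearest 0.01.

Let F be the Fahrenheit reading. The Rankine reading is R = 1·F + 459.67.
Require R = -2·F: 1·F + 459.67 = -2·F.
(3)·F = -459.67  ⇒  F = -153.22.

-153.22°F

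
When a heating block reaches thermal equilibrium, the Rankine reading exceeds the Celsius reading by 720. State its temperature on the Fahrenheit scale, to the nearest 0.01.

545.74°F

Let x be the Celsius reading; then the Rankine reading is 1.8·x + 491.67.
(1.8·x + 491.67) - x = 720  ⇒  (0.8)·x = 228.33  ⇒  x = 285.4125°C.
In Fahrenheit: 285.4125 × 1.8 + 32 = 545.74°F.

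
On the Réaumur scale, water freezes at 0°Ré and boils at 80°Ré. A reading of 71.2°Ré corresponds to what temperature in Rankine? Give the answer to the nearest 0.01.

651.87°R

Linear interpolation between the fixed points: C = (71.2 - 0) × 100 / (80 - 0) = 89.0000°C.
Then 89.0000 × 1.8 + 491.67 = 651.87°R.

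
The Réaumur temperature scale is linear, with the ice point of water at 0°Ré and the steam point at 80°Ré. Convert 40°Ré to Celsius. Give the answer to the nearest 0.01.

Linear interpolation between the fixed points: C = (40 - 0) × 100 / (80 - 0) = 50.0000°C.

50.00°C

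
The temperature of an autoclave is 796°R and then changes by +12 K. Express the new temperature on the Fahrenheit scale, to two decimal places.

357.93°F

Initial temperature in Celsius: (796 - 491.67) × 5/9 = 169.0722°C.
The 12 K change is an interval; Kelvin and Celsius degrees are the same size, so ΔC = +12°C.
Final Celsius temperature: 169.0722 + 12.0000 = 181.0722°C.
In Fahrenheit: 181.0722 × 1.8 + 32 = 357.93°F.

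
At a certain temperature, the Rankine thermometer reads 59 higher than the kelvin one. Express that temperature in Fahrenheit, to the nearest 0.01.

Let x be the kelvin reading; then the Rankine reading is 1.8·x.
(1.8·x) - x = 59  ⇒  (0.8)·x = 59  ⇒  x = 73.7500 K.
In Celsius: 73.75 - 273.15 = -199.4000°C.
In Fahrenheit: -199.4000 × 1.8 + 32 = -326.92°F.

-326.92°F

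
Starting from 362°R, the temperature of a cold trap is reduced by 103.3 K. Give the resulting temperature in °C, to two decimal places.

-175.34°C

Initial temperature in Celsius: (362 - 491.67) × 5/9 = -72.0389°C.
The 103.3 K change is an interval; Kelvin and Celsius degrees are the same size, so ΔC = -103.3°C.
Final Celsius temperature: -72.0389 - 103.3000 = -175.3389°C.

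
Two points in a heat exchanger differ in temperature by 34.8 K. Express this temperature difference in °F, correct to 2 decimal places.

For a temperature interval the offset drops out; only the factor 1.8 applies.
34.8 × 1.8 = 62.64.

62.64°F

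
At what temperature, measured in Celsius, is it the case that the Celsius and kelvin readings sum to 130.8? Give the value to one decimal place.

Let C be the Celsius reading. The kelvin reading is K = 1·C + 273.15.
Require C + K = 130.8: (2)·C + 273.15 = 130.8.
C = (130.8 - 273.15) / (2) = -71.2.

-71.2°C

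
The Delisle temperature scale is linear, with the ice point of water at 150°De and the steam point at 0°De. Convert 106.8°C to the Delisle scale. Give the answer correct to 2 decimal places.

-10.20°De

Linearly onto the Delisle scale: 150 + (106.8000 / 100) × (0 - 150) = -10.20°De.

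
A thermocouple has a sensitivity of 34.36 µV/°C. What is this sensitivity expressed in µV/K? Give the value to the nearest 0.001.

34.360 µV/K

The quantity depends on a temperature interval, so only the ratio of degree sizes applies; the offset between the scales is irrelevant.
A change of 1 K is a change of 1°C, so per K the value is 34.36 × 1 = 34.360.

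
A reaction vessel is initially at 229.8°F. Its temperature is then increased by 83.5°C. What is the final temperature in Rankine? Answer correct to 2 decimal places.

839.77°R

Initial temperature in Celsius: (229.8 - 32) × 5/9 = 109.8889°C.
Final Celsius temperature: 109.8889 + 83.5000 = 193.3889°C.
In Rankine: 193.3889 × 1.8 + 491.67 = 839.77°R.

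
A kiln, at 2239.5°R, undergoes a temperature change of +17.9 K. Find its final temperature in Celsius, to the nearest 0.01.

988.92°C

Initial temperature in Celsius: (2239.5 - 491.67) × 5/9 = 971.0167°C.
The 17.9 K change is an interval; Kelvin and Celsius degrees are the same size, so ΔC = +17.9°C.
Final Celsius temperature: 971.0167 + 17.9000 = 988.9167°C.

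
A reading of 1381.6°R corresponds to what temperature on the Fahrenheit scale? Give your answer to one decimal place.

In Celsius: (1381.6 - 491.67) × 5/9 = 494.4056°C.
In Fahrenheit: 494.4056 × 1.8 + 32 = 921.9°F.

921.9°F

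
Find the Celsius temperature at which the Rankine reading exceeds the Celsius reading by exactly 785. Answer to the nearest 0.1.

366.7°C

Let C be the Celsius reading. The Rankine reading is R = 1.8·C + 491.67.
Require R - C = 785: (0.8)·C + 491.67 = 785.
C = (785 - 491.67) / (0.8) = 366.7.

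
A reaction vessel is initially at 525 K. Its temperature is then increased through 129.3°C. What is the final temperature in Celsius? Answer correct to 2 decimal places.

381.15°C

Initial temperature in Celsius: 525 - 273.15 = 251.8500°C.
Final Celsius temperature: 251.8500 + 129.3000 = 381.1500°C.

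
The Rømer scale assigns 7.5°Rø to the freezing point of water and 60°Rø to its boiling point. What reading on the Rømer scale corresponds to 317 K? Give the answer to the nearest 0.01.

First in Celsius: 317 - 273.15 = 43.8500°C.
Linearly onto the Rømer scale: 7.5 + (43.8500 / 100) × (60 - 7.5) = 30.52°Rø.

30.52°Rø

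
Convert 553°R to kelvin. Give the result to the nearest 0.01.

307.22 K

In Celsius: (553 - 491.67) × 5/9 = 34.0722°C.
In kelvin: 34.0722 + 273.15 = 307.22 K.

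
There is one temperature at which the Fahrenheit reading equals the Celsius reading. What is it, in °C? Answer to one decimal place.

-40.0°C

Let C be the Celsius reading. The Fahrenheit reading is F = 1.8·C + 32.
Set F = C: 1.8·C + 32 = C.
(0.8)·C = -32  ⇒  C = -40.0.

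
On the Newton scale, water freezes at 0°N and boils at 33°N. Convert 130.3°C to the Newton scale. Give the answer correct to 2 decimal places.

43.00°N

Linearly onto the Newton scale: 0 + (130.3000 / 100) × (33 - 0) = 43.00°N.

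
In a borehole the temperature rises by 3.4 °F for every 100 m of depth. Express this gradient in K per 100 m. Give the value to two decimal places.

Since only a temperature interval is involved, the additive offset between the scales drops out.
A change of 1°F is a change of 5/9 K, so 3.4 × 5/9 = 1.89.

1.89 K/100 m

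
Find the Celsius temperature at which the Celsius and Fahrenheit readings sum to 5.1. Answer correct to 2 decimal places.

Let C be the Celsius reading. The Fahrenheit reading is F = 1.8·C + 32.
Require C + F = 5.1: (2.8)·C + 32 = 5.1.
C = (5.1 - 32) / (2.8) = -9.61.

-9.61°C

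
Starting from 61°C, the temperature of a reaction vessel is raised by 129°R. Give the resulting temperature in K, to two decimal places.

The 129°R change is an interval, so only the factor 5/9 applies: +129 × 5/9 = +71.6667°C.
Final Celsius temperature: 61.0000 + 71.6667 = 132.6667°C.
In kelvin: 132.6667 + 273.15 = 405.82 K.

405.82 K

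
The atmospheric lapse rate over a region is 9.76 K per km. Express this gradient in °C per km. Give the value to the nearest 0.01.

The quantity depends on a temperature interval, so only the ratio of degree sizes applies; the offset between the scales is irrelevant.
A change of 1 K is a change of 1°C, so 9.76 × 1 = 9.76.

9.76 °C/km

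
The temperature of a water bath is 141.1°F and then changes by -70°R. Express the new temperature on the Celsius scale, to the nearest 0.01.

21.72°C

Initial temperature in Celsius: (141.1 - 32) × 5/9 = 60.6111°C.
The 70°R change is an interval, so only the factor 5/9 applies: -70 × 5/9 = -38.8889°C.
Final Celsius temperature: 60.6111 - 38.8889 = 21.7222°C.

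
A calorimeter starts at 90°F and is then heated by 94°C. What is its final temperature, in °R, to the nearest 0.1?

Initial temperature in Celsius: (90 - 32) × 5/9 = 32.2222°C.
Final Celsius temperature: 32.2222 + 94.0000 = 126.2222°C.
In Rankine: 126.2222 × 1.8 + 491.67 = 718.9°R.

718.9°R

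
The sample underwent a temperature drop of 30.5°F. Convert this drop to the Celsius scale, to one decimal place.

16.9°C

Only the scale ratio 5/9 matters for a change in temperature.
30.5 × 5/9 = 16.9.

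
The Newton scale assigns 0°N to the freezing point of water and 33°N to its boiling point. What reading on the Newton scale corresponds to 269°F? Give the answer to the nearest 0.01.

43.45°N

First in Celsius: (269 - 32) × 5/9 = 131.6667°C.
Linearly onto the Newton scale: 0 + (131.6667 / 100) × (33 - 0) = 43.45°N.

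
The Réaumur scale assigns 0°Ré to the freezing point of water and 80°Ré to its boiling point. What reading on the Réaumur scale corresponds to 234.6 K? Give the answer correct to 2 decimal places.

First in Celsius: 234.6 - 273.15 = -38.5500°C.
Linearly onto the Réaumur scale: 0 + (-38.5500 / 100) × (80 - 0) = -30.84°Ré.

-30.84°Ré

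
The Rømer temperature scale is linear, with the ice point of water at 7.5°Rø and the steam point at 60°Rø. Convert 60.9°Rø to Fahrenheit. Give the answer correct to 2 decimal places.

Linear interpolation between the fixed points: C = (60.9 - 7.5) × 100 / (60 - 7.5) = 101.7143°C.
Then 101.7143 × 1.8 + 32 = 215.09°F.

215.09°F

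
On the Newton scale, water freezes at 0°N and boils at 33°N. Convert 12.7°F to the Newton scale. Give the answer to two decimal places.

First in Celsius: (12.7 - 32) × 5/9 = -10.7222°C.
Linearly onto the Newton scale: 0 + (-10.7222 / 100) × (33 - 0) = -3.54°N.

-3.54°N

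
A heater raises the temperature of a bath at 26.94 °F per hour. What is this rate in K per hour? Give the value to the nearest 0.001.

14.967 K/hour

Since only a temperature interval is involved, the additive offset between the scales drops out.
A change of 1°F is a change of 5/9 K, so 26.94 × 5/9 = 14.967.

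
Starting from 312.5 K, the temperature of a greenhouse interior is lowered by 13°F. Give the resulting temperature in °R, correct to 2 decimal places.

549.50°R

Initial temperature in Celsius: 312.5 - 273.15 = 39.3500°C.
The 13°F change is an interval, so only the factor 5/9 applies: -13 × 5/9 = -7.2222°C.
Final Celsius temperature: 39.3500 - 7.2222 = 32.1278°C.
In Rankine: 32.1278 × 1.8 + 491.67 = 549.50°R.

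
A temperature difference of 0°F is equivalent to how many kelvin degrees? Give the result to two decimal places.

An interval of 1°F corresponds to 5/9 K.
0 × 5/9 = 0.00.

0.00 K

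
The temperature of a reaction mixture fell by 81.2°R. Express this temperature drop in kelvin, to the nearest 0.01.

45.11 K

For a temperature interval the offset drops out; only the factor 5/9 applies.
81.2 × 5/9 = 45.11.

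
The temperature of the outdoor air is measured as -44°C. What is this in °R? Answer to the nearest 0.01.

412.47°R

In Rankine: -44.0000 × 1.8 + 491.67 = 412.47°R.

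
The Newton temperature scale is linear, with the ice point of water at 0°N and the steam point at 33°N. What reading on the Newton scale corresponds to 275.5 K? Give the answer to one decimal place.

0.8°N

First in Celsius: 275.5 - 273.15 = 2.3500°C.
Linearly onto the Newton scale: 0 + (2.3500 / 100) × (33 - 0) = 0.8°N.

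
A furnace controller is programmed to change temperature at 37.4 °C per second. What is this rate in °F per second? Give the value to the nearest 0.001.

The quantity depends on a temperature interval, so only the ratio of degree sizes applies; the offset between the scales is irrelevant.
A change of 1°C is a change of 1.8°F, so 37.4 × 1.8 = 67.320.

67.320 °F/second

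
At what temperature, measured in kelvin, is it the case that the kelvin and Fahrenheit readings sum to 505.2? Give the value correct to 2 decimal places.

Let K be the kelvin reading. The Fahrenheit reading is F = 1.8·K - 459.67.
Require K + F = 505.2: (2.8)·K - 459.67 = 505.2.
K = (505.2 + 459.67) / (2.8) = 344.60.

344.60 K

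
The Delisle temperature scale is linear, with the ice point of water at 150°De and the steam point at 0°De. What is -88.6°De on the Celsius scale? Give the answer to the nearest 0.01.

159.07°C

Linear interpolation between the fixed points: C = (-88.6 - 150) × 100 / (0 - 150) = 159.0667°C.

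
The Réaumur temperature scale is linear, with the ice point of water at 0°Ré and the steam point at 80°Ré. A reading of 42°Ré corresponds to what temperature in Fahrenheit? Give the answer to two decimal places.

Linear interpolation between the fixed points: C = (42 - 0) × 100 / (80 - 0) = 52.5000°C.
Then 52.5000 × 1.8 + 32 = 126.50°F.

126.50°F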